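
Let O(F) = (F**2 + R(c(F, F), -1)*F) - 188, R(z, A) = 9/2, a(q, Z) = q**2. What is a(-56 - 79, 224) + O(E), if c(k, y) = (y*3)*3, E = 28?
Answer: 18947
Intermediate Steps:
c(k, y) = 9*y (c(k, y) = (3*y)*3 = 9*y)
R(z, A) = 9/2 (R(z, A) = 9*(1/2) = 9/2)
O(F) = -188 + F**2 + 9*F/2 (O(F) = (F**2 + 9*F/2) - 188 = -188 + F**2 + 9*F/2)
a(-56 - 79, 224) + O(E) = (-56 - 79)**2 + (-188 + 28**2 + (9/2)*28) = (-135)**2 + (-188 + 784 + 126) = 18225 + 722 = 18947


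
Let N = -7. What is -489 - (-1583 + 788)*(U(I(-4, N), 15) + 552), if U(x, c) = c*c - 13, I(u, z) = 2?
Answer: 606891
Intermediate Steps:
U(x, c) = -13 + c**2 (U(x, c) = c**2 - 13 = -13 + c**2)
-489 - (-1583 + 788)*(U(I(-4, N), 15) + 552) = -489 - (-1583 + 788)*((-13 + 15**2) + 552) = -489 - (-795)*((-13 + 225) + 552) = -489 - (-795)*(212 + 552) = -489 - (-795)*764 = -489 - 1*(-607380) = -489 + 607380 = 606891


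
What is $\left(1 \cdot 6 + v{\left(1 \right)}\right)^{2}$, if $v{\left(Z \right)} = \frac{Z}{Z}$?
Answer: $49$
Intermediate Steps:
$v{\left(Z \right)} = 1$
$\left(1 \cdot 6 + v{\left(1 \right)}\right)^{2} = \left(1 \cdot 6 + 1\right)^{2} = \left(6 + 1\right)^{2} = 7^{2} = 49$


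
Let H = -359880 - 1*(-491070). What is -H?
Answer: -131190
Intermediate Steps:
H = 131190 (H = -359880 + 491070 = 131190)
-H = -1*131190 = -131190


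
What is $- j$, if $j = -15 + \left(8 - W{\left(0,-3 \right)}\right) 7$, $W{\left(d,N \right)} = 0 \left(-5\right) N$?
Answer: $-41$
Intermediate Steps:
$W{\left(d,N \right)} = 0$ ($W{\left(d,N \right)} = 0 N = 0$)
$j = 41$ ($j = -15 + \left(8 - 0\right) 7 = -15 + \left(8 + 0\right) 7 = -15 + 8 \cdot 7 = -15 + 56 = 41$)
$- j = \left(-1\right) 41 = -41$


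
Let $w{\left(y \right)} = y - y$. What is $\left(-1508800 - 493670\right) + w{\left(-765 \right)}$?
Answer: $-2002470$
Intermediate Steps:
$w{\left(y \right)} = 0$
$\left(-1508800 - 493670\right) + w{\left(-765 \right)} = \left(-1508800 - 493670\right) + 0 = -2002470 + 0 = -2002470$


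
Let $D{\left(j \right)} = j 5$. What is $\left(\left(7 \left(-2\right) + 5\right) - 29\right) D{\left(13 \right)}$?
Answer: $-2470$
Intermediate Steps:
$D{\left(j \right)} = 5 j$
$\left(\left(7 \left(-2\right) + 5\right) - 29\right) D{\left(13 \right)} = \left(\left(7 \left(-2\right) + 5\right) - 29\right) 5 \cdot 13 = \left(\left(-14 + 5\right) - 29\right) 65 = \left(-9 - 29\right) 65 = \left(-38\right) 65 = -2470$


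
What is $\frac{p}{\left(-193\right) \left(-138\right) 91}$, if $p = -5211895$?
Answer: $- \frac{400915}{186438} \approx -2.1504$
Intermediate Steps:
$\frac{p}{\left(-193\right) \left(-138\right) 91} = - \frac{5211895}{\left(-193\right) \left(-138\right) 91} = - \frac{5211895}{26634 \cdot 91} = - \frac{5211895}{2423694} = \left(-5211895\right) \frac{1}{2423694} = - \frac{400915}{186438}$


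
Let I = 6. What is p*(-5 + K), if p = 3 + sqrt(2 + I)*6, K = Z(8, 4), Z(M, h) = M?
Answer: 9 + 36*sqrt(2) ≈ 59.912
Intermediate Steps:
K = 8
p = 3 + 12*sqrt(2) (p = 3 + sqrt(2 + 6)*6 = 3 + sqrt(8)*6 = 3 + (2*sqrt(2))*6 = 3 + 12*sqrt(2) ≈ 19.971)
p*(-5 + K) = (3 + 12*sqrt(2))*(-5 + 8) = (3 + 12*sqrt(2))*3 = 9 + 36*sqrt(2)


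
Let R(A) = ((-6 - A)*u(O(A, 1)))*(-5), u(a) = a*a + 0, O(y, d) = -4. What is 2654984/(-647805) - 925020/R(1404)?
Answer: -157669259/12819720 ≈ -12.299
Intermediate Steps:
u(a) = a² (u(a) = a² + 0 = a²)
R(A) = 480 + 80*A (R(A) = ((-6 - A)*(-4)²)*(-5) = ((-6 - A)*16)*(-5) = (-96 - 16*A)*(-5) = 480 + 80*A)
2654984/(-647805) - 925020/R(1404) = 2654984/(-647805) - 925020/(480 + 80*1404) = 2654984*(-1/647805) - 925020/(480 + 112320) = -139736/34095 - 925020/112800 = -139736/34095 - 925020*1/112800 = -139736/34095 - 15417/1880 = -157669259/12819720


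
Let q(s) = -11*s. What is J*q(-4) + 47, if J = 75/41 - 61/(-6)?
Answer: 70703/123 ≈ 574.82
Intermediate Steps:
J = 2951/246 (J = 75*(1/41) - 61*(-⅙) = 75/41 + 61/6 = 2951/246 ≈ 11.996)
J*q(-4) + 47 = 2951*(-11*(-4))/246 + 47 = (2951/246)*44 + 47 = 64922/123 + 47 = 70703/123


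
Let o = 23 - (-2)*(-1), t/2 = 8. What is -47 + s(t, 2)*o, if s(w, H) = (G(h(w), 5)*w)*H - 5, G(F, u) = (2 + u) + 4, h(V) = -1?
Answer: 7240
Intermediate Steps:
t = 16 (t = 2*8 = 16)
G(F, u) = 6 + u
s(w, H) = -5 + 11*H*w (s(w, H) = ((6 + 5)*w)*H - 5 = (11*w)*H - 5 = 11*H*w - 5 = -5 + 11*H*w)
o = 21 (o = 23 - 1*2 = 23 - 2 = 21)
-47 + s(t, 2)*o = -47 + (-5 + 11*2*16)*21 = -47 + (-5 + 352)*21 = -47 + 347*21 = -47 + 7287 = 7240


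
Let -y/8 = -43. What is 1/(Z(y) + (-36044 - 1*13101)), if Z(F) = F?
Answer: -1/48801 ≈ -2.0491e-5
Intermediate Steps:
y = 344 (y = -8*(-43) = 344)
1/(Z(y) + (-36044 - 1*13101)) = 1/(344 + (-36044 - 1*13101)) = 1/(344 + (-36044 - 13101)) = 1/(344 - 49145) = 1/(-48801) = -1/48801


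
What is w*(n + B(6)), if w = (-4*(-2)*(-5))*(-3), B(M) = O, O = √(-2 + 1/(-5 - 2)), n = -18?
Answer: -2160 + 120*I*√105/7 ≈ -2160.0 + 175.66*I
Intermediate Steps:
O = I*√105/7 (O = √(-2 + 1/(-7)) = √(-2 - ⅐) = √(-15/7) = I*√105/7 ≈ 1.4639*I)
B(M) = I*√105/7
w = 120 (w = (8*(-5))*(-3) = -40*(-3) = 120)
w*(n + B(6)) = 120*(-18 + I*√105/7) = -2160 + 120*I*√105/7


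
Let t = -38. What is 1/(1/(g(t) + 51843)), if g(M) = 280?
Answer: 52123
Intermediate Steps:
1/(1/(g(t) + 51843)) = 1/(1/(280 + 51843)) = 1/(1/52123) = 52123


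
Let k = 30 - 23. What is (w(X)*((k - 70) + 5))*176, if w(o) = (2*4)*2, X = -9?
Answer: -163328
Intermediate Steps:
w(o) = 16 (w(o) = 8*2 = 16)
k = 7
(w(X)*((k - 70) + 5))*176 = (16*((7 - 70) + 5))*176 = (16*(-63 + 5))*176 = (16*(-58))*176 = -928*176 = -163328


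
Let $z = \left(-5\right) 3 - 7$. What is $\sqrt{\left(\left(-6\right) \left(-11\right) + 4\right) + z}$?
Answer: $4 \sqrt{3} \approx 6.9282$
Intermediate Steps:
$z = -22$ ($z = -15 - 7 = -22$)
$\sqrt{\left(\left(-6\right) \left(-11\right) + 4\right) + z} = \sqrt{\left(\left(-6\right) \left(-11\right) + 4\right) - 22} = \sqrt{\left(66 + 4\right) - 22} = \sqrt{70 - 22} = \sqrt{48} = 4 \sqrt{3}$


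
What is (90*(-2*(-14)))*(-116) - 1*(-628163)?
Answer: 335843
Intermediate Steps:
(90*(-2*(-14)))*(-116) - 1*(-628163) = (90*28)*(-116) + 628163 = 2520*(-116) + 628163 = -292320 + 628163 = 335843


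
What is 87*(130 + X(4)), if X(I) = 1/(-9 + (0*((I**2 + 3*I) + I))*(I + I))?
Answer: 33901/3 ≈ 11300.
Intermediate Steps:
X(I) = -1/9 (X(I) = 1/(-9 + (0*(I**2 + 4*I))*(2*I)) = 1/(-9 + 0*(2*I)) = 1/(-9 + 0) = 1/(-9) = -1/9)
87*(130 + X(4)) = 87*(130 - 1/9) = 87*(1169/9) = 33901/3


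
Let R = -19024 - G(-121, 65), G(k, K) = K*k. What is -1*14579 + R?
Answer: -25738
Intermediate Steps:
R = -11159 (R = -19024 - 65*(-121) = -19024 - 1*(-7865) = -19024 + 7865 = -11159)
-1*14579 + R = -1*14579 - 11159 = -14579 - 11159 = -25738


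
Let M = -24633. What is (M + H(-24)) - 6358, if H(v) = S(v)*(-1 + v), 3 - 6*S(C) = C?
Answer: -62207/2 ≈ -31104.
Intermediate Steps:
S(C) = ½ - C/6
H(v) = (½ - v/6)*(-1 + v)
(M + H(-24)) - 6358 = (-24633 - (-1 - 24)*(-3 - 24)/6) - 6358 = (-24633 - ⅙*(-25)*(-27)) - 6358 = (-24633 - 225/2) - 6358 = -49491/2 - 6358 = -62207/2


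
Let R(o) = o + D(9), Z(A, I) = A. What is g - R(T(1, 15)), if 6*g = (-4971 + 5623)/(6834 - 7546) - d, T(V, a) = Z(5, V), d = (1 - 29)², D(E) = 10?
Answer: -155735/1068 ≈ -145.82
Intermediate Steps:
d = 784 (d = (-28)² = 784)
T(V, a) = 5
R(o) = 10 + o (R(o) = o + 10 = 10 + o)
g = -139715/1068 (g = ((-4971 + 5623)/(6834 - 7546) - 1*784)/6 = (652/(-712) - 784)/6 = (652*(-1/712) - 784)/6 = (-163/178 - 784)/6 = (⅙)*(-139715/178) = -139715/1068 ≈ -130.82)
g - R(T(1, 15)) = -139715/1068 - (10 + 5) = -139715/1068 - 1*15 = -139715/1068 - 15 = -155735/1068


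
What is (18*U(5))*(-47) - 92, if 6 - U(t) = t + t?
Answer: 3292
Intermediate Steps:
U(t) = 6 - 2*t (U(t) = 6 - (t + t) = 6 - 2*t)
(18*U(5))*(-47) - 92 = (18*(6 - 2*5))*(-47) - 92 = (18*(6 - 10))*(-47) - 92 = (18*(-4))*(-47) - 92 = -72*(-47) - 92 = 3384 - 92 = 3292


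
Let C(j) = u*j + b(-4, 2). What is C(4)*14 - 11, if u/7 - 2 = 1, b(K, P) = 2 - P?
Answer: 1165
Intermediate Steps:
u = 21 (u = 14 + 7*1 = 14 + 7 = 21)
C(j) = 21*j (C(j) = 21*j + (2 - 1*2) = 21*j + (2 - 2) = 21*j + 0 = 21*j)
C(4)*14 - 11 = (21*4)*14 - 11 = 84*14 - 11 = 1176 - 11 = 1165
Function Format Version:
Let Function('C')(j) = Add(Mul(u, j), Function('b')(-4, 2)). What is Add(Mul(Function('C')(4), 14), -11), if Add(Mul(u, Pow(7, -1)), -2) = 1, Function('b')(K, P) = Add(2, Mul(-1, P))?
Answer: 1165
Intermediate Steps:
u = 21 (u = Add(14, Mul(7, 1)) = Add(14, 7) = 21)
Function('C')(j) = Mul(21, j) (Function('C')(j) = Add(Mul(21, j), Add(2, Mul(-1, 2))) = Add(Mul(21, j), Add(2, -2)) = Add(Mul(21, j), 0) = Mul(21, j))
Add(Mul(Function('C')(4), 14), -11) = Add(Mul(Mul(21, 4), 14), -11) = Add(Mul(84, 14), -11) = Add(1176, -11) = 1165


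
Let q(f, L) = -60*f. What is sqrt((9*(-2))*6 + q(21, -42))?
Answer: 6*I*sqrt(38) ≈ 36.987*I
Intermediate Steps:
sqrt((9*(-2))*6 + q(21, -42)) = sqrt((9*(-2))*6 - 60*21) = sqrt(-18*6 - 1260) = sqrt(-108 - 1260) = sqrt(-1368) = 6*I*sqrt(38)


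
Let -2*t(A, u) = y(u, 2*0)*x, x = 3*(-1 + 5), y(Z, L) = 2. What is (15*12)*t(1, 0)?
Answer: -2160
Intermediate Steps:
x = 12 (x = 3*4 = 12)
t(A, u) = -12
(15*12)*t(1, 0) = (15*12)*(-12) = 180*(-12) = -2160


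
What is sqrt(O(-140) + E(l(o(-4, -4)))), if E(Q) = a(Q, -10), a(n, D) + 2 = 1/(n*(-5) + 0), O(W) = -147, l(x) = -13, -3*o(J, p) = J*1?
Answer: 6*I*sqrt(17485)/65 ≈ 12.206*I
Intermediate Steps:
o(J, p) = -J/3
a(n, D) = -2 - 1/(5*n) (a(n, D) = -2 + 1/(n*(-5) + 0) = -2 + 1/(-5*n + 0) = -2 + 1/(-5*n) = -2 - 1/(5*n))
E(Q) = -2 - 1/(5*Q)
sqrt(O(-140) + E(l(o(-4, -4)))) = sqrt(-147 + (-2 - 1/5/(-13))) = sqrt(-147 + (-2 - 1/5*(-1/13))) = sqrt(-147 + (-2 + 1/65)) = sqrt(-147 - 129/65) = sqrt(-9684/65) = 6*I*sqrt(17485)/65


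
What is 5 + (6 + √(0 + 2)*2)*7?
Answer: 47 + 14*√2 ≈ 66.799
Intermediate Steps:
5 + (6 + √(0 + 2)*2)*7 = 5 + (6 + √2*2)*7 = 5 + (6 + 2*√2)*7 = 5 + (42 + 14*√2) = 47 + 14*√2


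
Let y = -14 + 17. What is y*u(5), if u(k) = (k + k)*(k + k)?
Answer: 300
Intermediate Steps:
u(k) = 4*k² (u(k) = (2*k)*(2*k) = 4*k²)
y = 3
y*u(5) = 3*(4*5²) = 3*(4*25) = 3*100 = 300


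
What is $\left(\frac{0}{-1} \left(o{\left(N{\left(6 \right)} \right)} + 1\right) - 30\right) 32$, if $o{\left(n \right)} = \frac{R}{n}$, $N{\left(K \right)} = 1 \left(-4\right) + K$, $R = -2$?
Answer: $-960$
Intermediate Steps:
$N{\left(K \right)} = -4 + K$
$o{\left(n \right)} = - \frac{2}{n}$
$\left(\frac{0}{-1} \left(o{\left(N{\left(6 \right)} \right)} + 1\right) - 30\right) 32 = \left(\frac{0}{-1} \left(- \frac{2}{-4 + 6} + 1\right) - 30\right) 32 = \left(0 \left(-1\right) \left(- \frac{2}{2} + 1\right) - 30\right) 32 = \left(0 \left(\left(-2\right) \frac{1}{2} + 1\right) - 30\right) 32 = \left(0 \left(-1 + 1\right) - 30\right) 32 = \left(0 \cdot 0 - 30\right) 32 = \left(0 - 30\right) 32 = \left(-30\right) 32 = -960$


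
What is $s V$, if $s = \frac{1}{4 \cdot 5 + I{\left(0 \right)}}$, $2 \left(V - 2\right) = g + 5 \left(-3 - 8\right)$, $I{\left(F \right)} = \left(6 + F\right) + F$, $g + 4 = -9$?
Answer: $- \frac{16}{13} \approx -1.2308$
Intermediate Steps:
$g = -13$ ($g = -4 - 9 = -13$)
$I{\left(F \right)} = 6 + 2 F$
$V = -32$ ($V = 2 + \frac{-13 + 5 \left(-3 - 8\right)}{2} = 2 + \frac{-13 + 5 \left(-11\right)}{2} = 2 + \frac{-13 - 55}{2} = 2 + \frac{1}{2} \left(-68\right) = 2 - 34 = -32$)
$s = \frac{1}{26}$ ($s = \frac{1}{4 \cdot 5 + \left(6 + 2 \cdot 0\right)} = \frac{1}{20 + \left(6 + 0\right)} = \frac{1}{20 + 6} = \frac{1}{26} \approx 0.038462$)
$s V = \frac{1}{26} \left(-32\right) = - \frac{16}{13}$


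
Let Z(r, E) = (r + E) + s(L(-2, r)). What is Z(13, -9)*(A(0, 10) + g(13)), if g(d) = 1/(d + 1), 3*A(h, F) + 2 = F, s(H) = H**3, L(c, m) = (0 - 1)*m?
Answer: -84065/14 ≈ -6004.6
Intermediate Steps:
L(c, m) = -m
A(h, F) = -2/3 + F/3
Z(r, E) = E + r - r**3 (Z(r, E) = (r + E) + (-r)**3 = (E + r) - r**3 = E + r - r**3)
g(d) = 1/(1 + d)
Z(13, -9)*(A(0, 10) + g(13)) = (-9 + 13 - 1*13**3)*((-2/3 + (1/3)*10) + 1/(1 + 13)) = (-9 + 13 - 1*2197)*((-2/3 + 10/3) + 1/14) = (-9 + 13 - 2197)*(8/3 + 1/14) = -2193*115/42 = -84065/14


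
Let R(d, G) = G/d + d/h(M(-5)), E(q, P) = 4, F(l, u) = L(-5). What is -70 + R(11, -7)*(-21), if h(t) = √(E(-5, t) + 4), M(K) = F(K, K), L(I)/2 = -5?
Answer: -623/11 - 231*√2/4 ≈ -138.31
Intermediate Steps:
L(I) = -10 (L(I) = 2*(-5) = -10)
F(l, u) = -10
M(K) = -10
h(t) = 2*√2 (h(t) = √(4 + 4) = √8 = 2*√2)
R(d, G) = G/d + d*√2/4 (R(d, G) = G/d + d/((2*√2)) = G/d + d*(√2/4) = G/d + d*√2/4)
-70 + R(11, -7)*(-21) = -70 + (-7/11 + (¼)*11*√2)*(-21) = -70 + (-7*1/11 + 11*√2/4)*(-21) = -70 + (-7/11 + 11*√2/4)*(-21) = -70 + (147/11 - 231*√2/4) = -623/11 - 231*√2/4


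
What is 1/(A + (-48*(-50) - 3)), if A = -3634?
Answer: -1/1237 ≈ -0.00080841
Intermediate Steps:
1/(A + (-48*(-50) - 3)) = 1/(-3634 + (-48*(-50) - 3)) = 1/(-3634 + (2400 - 3)) = 1/(-3634 + 2397) = 1/(-1237) = -1/1237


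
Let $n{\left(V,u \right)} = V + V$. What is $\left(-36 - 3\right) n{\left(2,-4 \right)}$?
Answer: $-156$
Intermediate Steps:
$n{\left(V,u \right)} = 2 V$
$\left(-36 - 3\right) n{\left(2,-4 \right)} = \left(-36 - 3\right) 2 \cdot 2 = \left(-39\right) 4 = -156$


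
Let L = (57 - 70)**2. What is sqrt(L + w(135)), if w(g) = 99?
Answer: 2*sqrt(67) ≈ 16.371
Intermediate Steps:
L = 169 (L = (-13)**2 = 169)
sqrt(L + w(135)) = sqrt(169 + 99) = sqrt(268) = 2*sqrt(67)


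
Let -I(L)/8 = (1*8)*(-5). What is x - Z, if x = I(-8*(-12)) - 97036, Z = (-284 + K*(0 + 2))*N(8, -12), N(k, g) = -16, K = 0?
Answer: -101260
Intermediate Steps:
I(L) = 320 (I(L) = -8*1*8*(-5) = -64*(-5) = -8*(-40) = 320)
Z = 4544 (Z = (-284 + 0*(0 + 2))*(-16) = (-284 + 0*2)*(-16) = (-284 + 0)*(-16) = -284*(-16) = 4544)
x = -96716 (x = 320 - 97036 = -96716)
x - Z = -96716 - 1*4544 = -96716 - 4544 = -101260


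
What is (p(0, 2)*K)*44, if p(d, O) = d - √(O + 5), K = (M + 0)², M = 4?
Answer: -704*√7 ≈ -1862.6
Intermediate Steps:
K = 16 (K = (4 + 0)² = 4² = 16)
p(d, O) = d - √(5 + O)
(p(0, 2)*K)*44 = ((0 - √(5 + 2))*16)*44 = ((0 - √7)*16)*44 = (-√7*16)*44 = -16*√7*44 = -704*√7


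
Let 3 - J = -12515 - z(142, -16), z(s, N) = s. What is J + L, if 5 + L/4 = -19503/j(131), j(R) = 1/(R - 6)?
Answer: -9738860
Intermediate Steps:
j(R) = 1/(-6 + R)
J = 12660 (J = 3 - (-12515 - 1*142) = 3 - (-12515 - 142) = 3 - 1*(-12657) = 3 + 12657 = 12660)
L = -9751520 (L = -20 + 4*(-19503/(1/(-6 + 131))) = -20 + 4*(-19503/(1/125)) = -20 + 4*(-19503/1/125) = -20 + 4*(-19503*125) = -20 + 4*(-2437875) = -20 - 9751500 = -9751520)
J + L = 12660 - 9751520 = -9738860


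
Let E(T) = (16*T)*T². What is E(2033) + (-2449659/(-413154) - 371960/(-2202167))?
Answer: 40773038380306887192383/303278034906 ≈ 1.3444e+11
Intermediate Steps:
E(T) = 16*T³
E(2033) + (-2449659/(-413154) - 371960/(-2202167)) = 16*2033³ + (-2449659/(-413154) - 371960/(-2202167)) = 16*8402569937 + (-2449659*(-1/413154) - 371960*(-1/2202167)) = 134441118992 + (816553/137718 + 371960/2202167) = 134441118992 + 1849411657631/303278034906 = 40773038380306887192383/303278034906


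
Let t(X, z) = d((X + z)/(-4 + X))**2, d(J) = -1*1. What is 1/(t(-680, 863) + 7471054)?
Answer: 1/7471055 ≈ 1.3385e-7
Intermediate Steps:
d(J) = -1
t(X, z) = 1 (t(X, z) = (-1)**2 = 1)
1/(t(-680, 863) + 7471054) = 1/(1 + 7471054) = 1/7471055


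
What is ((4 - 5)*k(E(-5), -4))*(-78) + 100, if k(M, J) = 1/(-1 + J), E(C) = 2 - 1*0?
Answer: 422/5 ≈ 84.400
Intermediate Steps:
E(C) = 2 (E(C) = 2 + 0 = 2)
((4 - 5)*k(E(-5), -4))*(-78) + 100 = ((4 - 5)/(-1 - 4))*(-78) + 100 = -1/(-5)*(-78) + 100 = -1*(-1/5)*(-78) + 100 = (1/5)*(-78) + 100 = -78/5 + 100 = 422/5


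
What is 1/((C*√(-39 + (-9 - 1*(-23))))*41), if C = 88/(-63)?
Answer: 63*I/18040 ≈ 0.0034922*I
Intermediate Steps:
C = -88/63 (C = 88*(-1/63) = -88/63 ≈ -1.3968)
1/((C*√(-39 + (-9 - 1*(-23))))*41) = 1/(-88*√(-39 + (-9 - 1*(-23)))/63*41) = 1/(-88*√(-39 + (-9 + 23))/63*41) = 1/(-88*√(-39 + 14)/63*41) = 1/(-440*I/63*41) = 1/(-18040*I/63) = 63*I/18040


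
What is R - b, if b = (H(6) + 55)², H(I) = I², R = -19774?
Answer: -28055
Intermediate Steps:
b = 8281 (b = (6² + 55)² = (36 + 55)² = 91² = 8281)
R - b = -19774 - 1*8281 = -19774 - 8281 = -28055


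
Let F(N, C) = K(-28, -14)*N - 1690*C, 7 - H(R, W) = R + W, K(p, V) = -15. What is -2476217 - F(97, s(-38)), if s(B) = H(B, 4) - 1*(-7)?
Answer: -2393642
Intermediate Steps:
H(R, W) = 7 - R - W (H(R, W) = 7 - (R + W) = 7 + (-R - W) = 7 - R - W)
s(B) = 10 - B (s(B) = (7 - B - 1*4) - 1*(-7) = (7 - B - 4) + 7 = (3 - B) + 7 = 10 - B)
F(N, C) = -1690*C - 15*N (F(N, C) = -15*N - 1690*C = -1690*C - 15*N)
-2476217 - F(97, s(-38)) = -2476217 - (-1690*(10 - 1*(-38)) - 15*97) = -2476217 - (-1690*(10 + 38) - 1455) = -2476217 - (-1690*48 - 1455) = -2476217 - (-81120 - 1455) = -2476217 - 1*(-82575) = -2476217 + 82575 = -2393642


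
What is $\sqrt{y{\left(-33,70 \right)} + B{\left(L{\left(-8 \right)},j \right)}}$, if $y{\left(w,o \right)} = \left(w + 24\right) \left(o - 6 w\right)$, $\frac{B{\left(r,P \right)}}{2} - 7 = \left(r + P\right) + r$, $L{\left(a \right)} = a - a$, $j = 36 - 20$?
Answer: $13 i \sqrt{14} \approx 48.642 i$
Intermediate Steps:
$j = 16$
$L{\left(a \right)} = 0$
$B{\left(r,P \right)} = 14 + 2 P + 4 r$ ($B{\left(r,P \right)} = 14 + 2 \left(\left(r + P\right) + r\right) = 14 + 2 \left(\left(P + r\right) + r\right) = 14 + 2 \left(P + 2 r\right) = 14 + \left(2 P + 4 r\right) = 14 + 2 P + 4 r$)
$y{\left(w,o \right)} = \left(24 + w\right) \left(o - 6 w\right)$
$\sqrt{y{\left(-33,70 \right)} + B{\left(L{\left(-8 \right)},j \right)}} = \sqrt{\left(\left(-144\right) \left(-33\right) - 6 \left(-33\right)^{2} + 24 \cdot 70 + 70 \left(-33\right)\right) + \left(14 + 2 \cdot 16 + 4 \cdot 0\right)} = \sqrt{\left(4752 - 6534 + 1680 - 2310\right) + \left(14 + 32 + 0\right)} = \sqrt{\left(4752 - 6534 + 1680 - 2310\right) + 46} = \sqrt{-2412 + 46} = \sqrt{-2366} = 13 i \sqrt{14}$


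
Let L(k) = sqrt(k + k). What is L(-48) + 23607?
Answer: 23607 + 4*I*sqrt(6) ≈ 23607.0 + 9.798*I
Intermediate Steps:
L(k) = sqrt(2)*sqrt(k) (L(k) = sqrt(2*k) = sqrt(2)*sqrt(k))
L(-48) + 23607 = sqrt(2)*sqrt(-48) + 23607 = sqrt(2)*(4*I*sqrt(3)) + 23607 = 4*I*sqrt(6) + 23607 = 23607 + 4*I*sqrt(6)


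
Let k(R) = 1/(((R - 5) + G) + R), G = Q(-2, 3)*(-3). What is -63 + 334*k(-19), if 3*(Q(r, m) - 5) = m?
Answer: -4177/61 ≈ -68.475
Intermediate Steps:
Q(r, m) = 5 + m/3
G = -18 (G = (5 + (1/3)*3)*(-3) = (5 + 1)*(-3) = 6*(-3) = -18)
k(R) = 1/(-23 + 2*R) (k(R) = 1/(((R - 5) - 18) + R) = 1/(((-5 + R) - 18) + R) = 1/((-23 + R) + R) = 1/(-23 + 2*R))
-63 + 334*k(-19) = -63 + 334/(-23 + 2*(-19)) = -63 + 334/(-23 - 38) = -63 + 334/(-61) = -63 + 334*(-1/61) = -63 - 334/61 = -4177/61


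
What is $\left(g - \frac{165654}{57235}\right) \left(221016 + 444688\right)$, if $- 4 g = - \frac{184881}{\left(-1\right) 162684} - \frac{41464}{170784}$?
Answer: $- \frac{2864940525791168188}{1380388178205} \approx -2.0755 \cdot 10^{6}$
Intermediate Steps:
$g = - \frac{10776557}{48235806}$ ($g = - \frac{- \frac{184881}{\left(-1\right) 162684} - \frac{41464}{170784}}{4} = - \frac{- \frac{184881}{-162684} - \frac{5183}{21348}}{4} = - \frac{\left(-184881\right) \left(- \frac{1}{162684}\right) - \frac{5183}{21348}}{4} = - \frac{\frac{61627}{54228} - \frac{5183}{21348}}{4} = \left(- \frac{1}{4}\right) \frac{21553114}{24117903} = - \frac{10776557}{48235806} \approx -0.22341$)
$\left(g - \frac{165654}{57235}\right) \left(221016 + 444688\right) = \left(- \frac{10776557}{48235806} - \frac{165654}{57235}\right) \left(221016 + 444688\right) = \left(- \frac{10776557}{48235806} - \frac{165654}{57235}\right) 665704 = \left(- \frac{8607250447019}{2760776356410}\right) 665704 = - \frac{2864940525791168188}{1380388178205}$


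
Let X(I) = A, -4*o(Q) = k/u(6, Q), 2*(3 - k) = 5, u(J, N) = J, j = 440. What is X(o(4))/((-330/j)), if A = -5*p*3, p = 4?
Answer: 80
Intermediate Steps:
k = ½ (k = 3 - ½*5 = 3 - 5/2 = ½ ≈ 0.50000)
o(Q) = -1/48 (o(Q) = -1/(8*6) = -¼*1/12 = -1/48)
A = -60 (A = -5*4*3 = -20*3 = -60)
X(I) = -60
X(o(4))/((-330/j)) = -60/((-330/440)) = -60/((-330*1/440)) = -60/(-¾) = -60*(-4/3) = 80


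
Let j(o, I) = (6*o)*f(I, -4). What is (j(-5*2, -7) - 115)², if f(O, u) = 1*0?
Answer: 13225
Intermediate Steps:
f(O, u) = 0
j(o, I) = 0 (j(o, I) = (6*o)*0 = 0)
(j(-5*2, -7) - 115)² = (0 - 115)² = (-115)² = 13225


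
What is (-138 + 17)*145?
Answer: -17545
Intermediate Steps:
(-138 + 17)*145 = -121*145 = -17545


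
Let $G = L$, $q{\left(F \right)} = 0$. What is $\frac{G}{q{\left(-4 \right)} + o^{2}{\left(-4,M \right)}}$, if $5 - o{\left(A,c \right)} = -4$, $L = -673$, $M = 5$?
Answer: $- \frac{673}{81} \approx -8.3086$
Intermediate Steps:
$o{\left(A,c \right)} = 9$ ($o{\left(A,c \right)} = 5 - -4 = 5 + 4 = 9$)
$G = -673$
$\frac{G}{q{\left(-4 \right)} + o^{2}{\left(-4,M \right)}} = - \frac{673}{0 + 9^{2}} = - \frac{673}{0 + 81} = - \frac{673}{81}$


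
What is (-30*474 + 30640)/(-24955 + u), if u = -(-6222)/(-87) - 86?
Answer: -476180/728263 ≈ -0.65386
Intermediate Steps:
u = -4568/29 (u = -(-6222)*(-1)/87 - 86 = -61*34/29 - 86 = -2074/29 - 86 = -4568/29 ≈ -157.52)
(-30*474 + 30640)/(-24955 + u) = (-30*474 + 30640)/(-24955 - 4568/29) = (-14220 + 30640)/(-728263/29) = 16420*(-29/728263) = -476180/728263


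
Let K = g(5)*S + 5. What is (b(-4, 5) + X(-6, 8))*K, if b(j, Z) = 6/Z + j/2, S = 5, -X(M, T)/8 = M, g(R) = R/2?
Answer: 826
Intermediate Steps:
g(R) = R/2 (g(R) = R*(½) = R/2)
X(M, T) = -8*M
b(j, Z) = j/2 + 6/Z (b(j, Z) = 6/Z + j*(½) = 6/Z + j/2 = j/2 + 6/Z)
K = 35/2 (K = ((½)*5)*5 + 5 = (5/2)*5 + 5 = 25/2 + 5 = 35/2 ≈ 17.500)
(b(-4, 5) + X(-6, 8))*K = (((½)*(-4) + 6/5) - 8*(-6))*(35/2) = ((-2 + 6*(⅕)) + 48)*(35/2) = ((-2 + 6/5) + 48)*(35/2) = (-⅘ + 48)*(35/2) = (236/5)*(35/2) = 826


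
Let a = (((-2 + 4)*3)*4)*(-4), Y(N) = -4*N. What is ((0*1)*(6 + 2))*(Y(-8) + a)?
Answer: 0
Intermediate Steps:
a = -96 (a = ((2*3)*4)*(-4) = (6*4)*(-4) = 24*(-4) = -96)
((0*1)*(6 + 2))*(Y(-8) + a) = ((0*1)*(6 + 2))*(-4*(-8) - 96) = (0*8)*(32 - 96) = 0*(-64) = 0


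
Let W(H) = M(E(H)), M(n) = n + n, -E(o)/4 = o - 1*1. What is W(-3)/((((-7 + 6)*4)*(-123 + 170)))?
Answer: -8/47 ≈ -0.17021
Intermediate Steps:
E(o) = 4 - 4*o (E(o) = -4*(o - 1*1) = -4*(o - 1) = -4*(-1 + o) = 4 - 4*o)
M(n) = 2*n
W(H) = 8 - 8*H (W(H) = 2*(4 - 4*H) = 8 - 8*H)
W(-3)/((((-7 + 6)*4)*(-123 + 170))) = (8 - 8*(-3))/((((-7 + 6)*4)*(-123 + 170))) = (8 + 24)/((-1*4*47)) = 32/((-4*47)) = 32/(-188) = 32*(-1/188) = -8/47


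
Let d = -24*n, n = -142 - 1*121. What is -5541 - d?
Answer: -11853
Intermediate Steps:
n = -263 (n = -142 - 121 = -263)
d = 6312 (d = -24*(-263) = 6312)
-5541 - d = -5541 - 1*6312 = -5541 - 6312 = -11853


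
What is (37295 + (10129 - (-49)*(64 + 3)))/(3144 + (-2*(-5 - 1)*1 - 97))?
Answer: 50707/3059 ≈ 16.576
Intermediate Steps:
(37295 + (10129 - (-49)*(64 + 3)))/(3144 + (-2*(-5 - 1)*1 - 97)) = (37295 + (10129 - (-49)*67))/(3144 + (-2*(-6)*1 - 97)) = (37295 + (10129 - 1*(-3283)))/(3144 + (12*1 - 97)) = (37295 + (10129 + 3283))/(3144 + (12 - 97)) = (37295 + 13412)/(3144 - 85) = 50707/3059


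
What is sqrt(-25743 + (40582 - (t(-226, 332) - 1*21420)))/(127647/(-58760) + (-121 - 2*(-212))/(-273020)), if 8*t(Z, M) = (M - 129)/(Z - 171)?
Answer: -15425630*sqrt(91436076878)/53240735859 ≈ -87.611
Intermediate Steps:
t(Z, M) = (-129 + M)/(8*(-171 + Z)) (t(Z, M) = ((M - 129)/(Z - 171))/8 = ((-129 + M)/(-171 + Z))/8 = (-129 + M)/(8*(-171 + Z)))
sqrt(-25743 + (40582 - (t(-226, 332) - 1*21420)))/(127647/(-58760) + (-121 - 2*(-212))/(-273020)) = sqrt(-25743 + (40582 - ((-129 + 332)/(8*(-171 - 226)) - 1*21420)))/(127647/(-58760) + (-121 - 2*(-212))/(-273020)) = sqrt(-25743 + (40582 - ((1/8)*203/(-397) - 21420)))/(127647*(-1/58760) + (-121 + 424)*(-1/273020)) = sqrt(-25743 + (40582 - ((1/8)*(-1/397)*203 - 21420)))/(-9819/4520 + 303*(-1/273020)) = sqrt(-25743 + (40582 - (-203/3176 - 21420)))/(-9819/4520 - 303/273020) = sqrt(-25743 + (40582 - 1*(-68030123/3176)))/(-134107647/61702520) = sqrt(-25743 + (40582 + 68030123/3176))*(-61702520/134107647) = sqrt(-25743 + 196918555/3176)*(-61702520/134107647) = sqrt(115158787/3176)*(-61702520/134107647) = (sqrt(91436076878)/1588)*(-61702520/134107647) = -15425630*sqrt(91436076878)/53240735859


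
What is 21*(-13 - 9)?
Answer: -462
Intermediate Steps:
21*(-13 - 9) = 21*(-22) = -462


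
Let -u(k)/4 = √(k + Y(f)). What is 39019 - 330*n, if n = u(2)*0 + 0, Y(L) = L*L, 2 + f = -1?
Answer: 39019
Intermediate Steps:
f = -3 (f = -2 - 1 = -3)
Y(L) = L²
u(k) = -4*√(9 + k) (u(k) = -4*√(k + (-3)²) = -4*√(k + 9) = -4*√(9 + k))
n = 0 (n = -4*√(9 + 2)*0 + 0 = -4*√11*0 + 0 = 0 + 0 = 0)
39019 - 330*n = 39019 - 330*0 = 39019 - 1*0 = 39019 + 0 = 39019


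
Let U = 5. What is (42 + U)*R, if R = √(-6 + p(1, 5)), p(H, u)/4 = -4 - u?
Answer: 47*I*√42 ≈ 304.59*I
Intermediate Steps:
p(H, u) = -16 - 4*u (p(H, u) = 4*(-4 - u) = -16 - 4*u)
R = I*√42 (R = √(-6 + (-16 - 4*5)) = √(-6 + (-16 - 20)) = √(-6 - 36) = √(-42) = I*√42 ≈ 6.4807*I)
(42 + U)*R = (42 + 5)*(I*√42) = 47*(I*√42) = 47*I*√42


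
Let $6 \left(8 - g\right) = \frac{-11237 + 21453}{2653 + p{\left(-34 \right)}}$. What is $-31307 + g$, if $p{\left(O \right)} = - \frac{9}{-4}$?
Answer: $- \frac{997300469}{31863} \approx -31300.0$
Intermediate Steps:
$p{\left(O \right)} = \frac{9}{4}$ ($p{\left(O \right)} = \left(-9\right) \left(- \frac{1}{4}\right) = \frac{9}{4}$)
$g = \frac{234472}{31863}$ ($g = 8 - \frac{\left(-11237 + 21453\right) \frac{1}{2653 + \frac{9}{4}}}{6} = 8 - \frac{10216 \frac{1}{\frac{10621}{4}}}{6} = 8 - \frac{10216 \cdot \frac{4}{10621}}{6} = 8 - \frac{20432}{31863} = \frac{234472}{31863} \approx 7.3588$)
$-31307 + g = -31307 + \frac{234472}{31863} = - \frac{997300469}{31863}$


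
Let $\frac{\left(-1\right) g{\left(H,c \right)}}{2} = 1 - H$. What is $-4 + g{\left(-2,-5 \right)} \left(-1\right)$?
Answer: $2$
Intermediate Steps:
$g{\left(H,c \right)} = -2 + 2 H$ ($g{\left(H,c \right)} = - 2 \left(1 - H\right) = -2 + 2 H$)
$-4 + g{\left(-2,-5 \right)} \left(-1\right) = -4 + \left(-2 + 2 \left(-2\right)\right) \left(-1\right) = -4 + \left(-2 - 4\right) \left(-1\right) = -4 - -6 = -4 + 6 = 2$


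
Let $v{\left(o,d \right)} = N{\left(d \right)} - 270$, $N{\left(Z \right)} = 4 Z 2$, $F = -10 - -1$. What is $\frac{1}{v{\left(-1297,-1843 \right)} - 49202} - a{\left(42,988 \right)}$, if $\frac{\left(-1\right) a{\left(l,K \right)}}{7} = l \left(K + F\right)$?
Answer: $\frac{18483034415}{64216} \approx 2.8783 \cdot 10^{5}$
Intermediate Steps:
$F = -9$ ($F = -10 + 1 = -9$)
$N{\left(Z \right)} = 8 Z$
$v{\left(o,d \right)} = -270 + 8 d$ ($v{\left(o,d \right)} = 8 d - 270 = -270 + 8 d$)
$a{\left(l,K \right)} = - 7 l \left(-9 + K\right)$ ($a{\left(l,K \right)} = - 7 l \left(K - 9\right) = - 7 l \left(-9 + K\right)$)
$\frac{1}{v{\left(-1297,-1843 \right)} - 49202} - a{\left(42,988 \right)} = \frac{1}{\left(-270 + 8 \left(-1843\right)\right) - 49202} - 7 \cdot 42 \left(9 - 988\right) = \frac{1}{\left(-270 - 14744\right) - 49202} - 7 \cdot 42 \left(9 - 988\right) = \frac{1}{-15014 - 49202} - 7 \cdot 42 \left(-979\right) = \frac{1}{-64216} - -287826 = - \frac{1}{64216} + 287826 = \frac{18483034415}{64216}$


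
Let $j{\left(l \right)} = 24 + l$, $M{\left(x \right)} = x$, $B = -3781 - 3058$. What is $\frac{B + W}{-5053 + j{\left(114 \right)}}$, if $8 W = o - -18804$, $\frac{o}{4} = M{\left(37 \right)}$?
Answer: $\frac{894}{983} \approx 0.90946$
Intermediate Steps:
$B = -6839$ ($B = -3781 - 3058 = -6839$)
$o = 148$ ($o = 4 \cdot 37 = 148$)
$W = 2369$ ($W = \frac{148 - -18804}{8} = \frac{148 + 18804}{8} = \frac{1}{8} \cdot 18952 = 2369$)
$\frac{B + W}{-5053 + j{\left(114 \right)}} = \frac{-6839 + 2369}{-5053 + \left(24 + 114\right)} = - \frac{4470}{-5053 + 138} = - \frac{4470}{-4915} = \left(-4470\right) \left(- \frac{1}{4915}\right) = \frac{894}{983}$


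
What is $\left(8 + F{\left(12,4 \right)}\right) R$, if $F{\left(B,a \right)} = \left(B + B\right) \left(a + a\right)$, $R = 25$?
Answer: $5000$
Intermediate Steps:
$F{\left(B,a \right)} = 4 B a$ ($F{\left(B,a \right)} = 2 B 2 a = 4 B a$)
$\left(8 + F{\left(12,4 \right)}\right) R = \left(8 + 4 \cdot 12 \cdot 4\right) 25 = \left(8 + 192\right) 25 = 200 \cdot 25 = 5000$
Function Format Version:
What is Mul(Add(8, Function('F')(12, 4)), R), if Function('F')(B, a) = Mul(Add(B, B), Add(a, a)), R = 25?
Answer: 5000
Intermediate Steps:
Function('F')(B, a) = Mul(4, B, a) (Function('F')(B, a) = Mul(Mul(2, B), Mul(2, a)) = Mul(4, B, a))
Mul(Add(8, Function('F')(12, 4)), R) = Mul(Add(8, Mul(4, 12, 4)), 25) = Mul(Add(8, 192), 25) = Mul(200, 25) = 5000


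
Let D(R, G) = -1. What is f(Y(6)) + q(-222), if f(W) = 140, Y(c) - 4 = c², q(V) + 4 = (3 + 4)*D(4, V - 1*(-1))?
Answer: 129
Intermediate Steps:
q(V) = -11 (q(V) = -4 + (3 + 4)*(-1) = -4 + 7*(-1) = -4 - 7 = -11)
Y(c) = 4 + c²
f(Y(6)) + q(-222) = 140 - 11 = 129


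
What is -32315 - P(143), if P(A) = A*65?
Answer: -41610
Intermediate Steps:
P(A) = 65*A
-32315 - P(143) = -32315 - 65*143 = -32315 - 1*9295 = -32315 - 9295 = -41610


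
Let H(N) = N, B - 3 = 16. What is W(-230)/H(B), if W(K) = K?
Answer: -230/19 ≈ -12.105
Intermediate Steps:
B = 19 (B = 3 + 16 = 19)
W(-230)/H(B) = -230/19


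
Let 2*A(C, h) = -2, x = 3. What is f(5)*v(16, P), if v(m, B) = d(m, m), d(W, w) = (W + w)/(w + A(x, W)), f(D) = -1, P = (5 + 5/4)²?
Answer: -32/15 ≈ -2.1333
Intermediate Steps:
A(C, h) = -1 (A(C, h) = (½)*(-2) = -1)
P = 625/16 (P = (5 + 5*(¼))² = (5 + 5/4)² = (25/4)² = 625/16 ≈ 39.063)
d(W, w) = (W + w)/(-1 + w) (d(W, w) = (W + w)/(w - 1) = (W + w)/(-1 + w))
v(m, B) = 2*m/(-1 + m) (v(m, B) = (m + m)/(-1 + m) = (2*m)/(-1 + m) = 2*m/(-1 + m))
f(5)*v(16, P) = -2*16/(-1 + 16) = -2*16/15 = -1*32/15 = -32/15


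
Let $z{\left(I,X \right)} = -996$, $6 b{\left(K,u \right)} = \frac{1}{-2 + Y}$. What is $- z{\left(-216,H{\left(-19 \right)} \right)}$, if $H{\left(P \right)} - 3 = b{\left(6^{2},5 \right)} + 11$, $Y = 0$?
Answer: $996$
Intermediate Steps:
$b{\left(K,u \right)} = - \frac{1}{12}$ ($b{\left(K,u \right)} = \frac{1}{6 \left(-2 + 0\right)} = \frac{1}{6 \left(-2\right)} = \frac{1}{6} \left(- \frac{1}{2}\right) = - \frac{1}{12}$)
$H{\left(P \right)} = \frac{167}{12}$ ($H{\left(P \right)} = 3 + \left(- \frac{1}{12} + 11\right) = 3 + \frac{131}{12} = \frac{167}{12}$)
$- z{\left(-216,H{\left(-19 \right)} \right)} = \left(-1\right) \left(-996\right) = 996$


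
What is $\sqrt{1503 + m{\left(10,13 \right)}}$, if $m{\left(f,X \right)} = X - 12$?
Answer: $4 \sqrt{94} \approx 38.781$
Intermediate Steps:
$m{\left(f,X \right)} = -12 + X$ ($m{\left(f,X \right)} = X - 12 = -12 + X$)
$\sqrt{1503 + m{\left(10,13 \right)}} = \sqrt{1503 + \left(-12 + 13\right)} = \sqrt{1503 + 1} = \sqrt{1504} = 4 \sqrt{94}$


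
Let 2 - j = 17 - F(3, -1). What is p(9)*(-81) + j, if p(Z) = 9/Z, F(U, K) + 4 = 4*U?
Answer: -88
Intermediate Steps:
F(U, K) = -4 + 4*U
j = -7 (j = 2 - (17 - (-4 + 4*3)) = 2 - (17 - (-4 + 12)) = 2 - (17 - 1*8) = 2 - (17 - 8) = 2 - 1*9 = 2 - 9 = -7)
p(9)*(-81) + j = (9/9)*(-81) - 7 = (9*(⅑))*(-81) - 7 = 1*(-81) - 7 = -81 - 7 = -88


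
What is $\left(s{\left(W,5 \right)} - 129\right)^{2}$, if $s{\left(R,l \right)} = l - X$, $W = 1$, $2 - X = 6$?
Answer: $14400$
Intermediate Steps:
$X = -4$ ($X = 2 - 6 = -4$)
$s{\left(R,l \right)} = 4 + l$ ($s{\left(R,l \right)} = l - -4 = l + 4 = 4 + l$)
$\left(s{\left(W,5 \right)} - 129\right)^{2} = \left(\left(4 + 5\right) - 129\right)^{2} = \left(9 - 129\right)^{2} = \left(-120\right)^{2} = 14400$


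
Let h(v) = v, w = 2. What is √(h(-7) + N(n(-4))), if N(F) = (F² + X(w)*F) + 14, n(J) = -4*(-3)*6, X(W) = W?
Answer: √5335 ≈ 73.041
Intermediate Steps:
n(J) = 72 (n(J) = 12*6 = 72)
N(F) = 14 + F² + 2*F (N(F) = (F² + 2*F) + 14 = 14 + F² + 2*F)
√(h(-7) + N(n(-4))) = √(-7 + (14 + 72² + 2*72)) = √(-7 + (14 + 5184 + 144)) = √(-7 + 5342) = √5335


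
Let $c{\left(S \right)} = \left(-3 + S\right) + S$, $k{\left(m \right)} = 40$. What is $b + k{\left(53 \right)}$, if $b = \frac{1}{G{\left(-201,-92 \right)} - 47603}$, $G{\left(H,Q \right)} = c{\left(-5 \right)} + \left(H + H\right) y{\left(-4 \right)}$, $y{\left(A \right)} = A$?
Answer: $\frac{1840319}{46008} \approx 40.0$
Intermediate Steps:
$c{\left(S \right)} = -3 + 2 S$
$G{\left(H,Q \right)} = -13 - 8 H$ ($G{\left(H,Q \right)} = \left(-3 + 2 \left(-5\right)\right) + \left(H + H\right) \left(-4\right) = \left(-3 - 10\right) + 2 H \left(-4\right) = -13 - 8 H$)
$b = - \frac{1}{46008}$ ($b = \frac{1}{\left(-13 - -1608\right) - 47603} = \frac{1}{\left(-13 + 1608\right) - 47603} = \frac{1}{1595 - 47603} = \frac{1}{-46008} = - \frac{1}{46008} \approx -2.1735 \cdot 10^{-5}$)
$b + k{\left(53 \right)} = - \frac{1}{46008} + 40 = \frac{1840319}{46008}$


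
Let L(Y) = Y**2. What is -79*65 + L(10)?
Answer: -5035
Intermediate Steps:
-79*65 + L(10) = -79*65 + 10**2 = -5135 + 100 = -5035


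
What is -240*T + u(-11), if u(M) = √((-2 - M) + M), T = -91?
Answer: 21840 + I*√2 ≈ 21840.0 + 1.4142*I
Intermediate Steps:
u(M) = I*√2 (u(M) = √(-2) = I*√2)
-240*T + u(-11) = -240*(-91) + I*√2 = 21840 + I*√2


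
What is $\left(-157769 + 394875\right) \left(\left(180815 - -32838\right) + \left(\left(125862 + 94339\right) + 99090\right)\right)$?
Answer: $126364220064$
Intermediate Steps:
$\left(-157769 + 394875\right) \left(\left(180815 - -32838\right) + \left(\left(125862 + 94339\right) + 99090\right)\right) = 237106 \left(\left(180815 + 32838\right) + \left(220201 + 99090\right)\right) = 237106 \left(213653 + 319291\right) = 237106 \cdot 532944 = 126364220064$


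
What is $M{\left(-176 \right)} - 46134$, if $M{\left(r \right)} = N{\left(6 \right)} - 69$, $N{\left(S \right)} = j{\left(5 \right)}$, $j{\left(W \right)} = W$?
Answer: $-46198$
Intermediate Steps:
$N{\left(S \right)} = 5$
$M{\left(r \right)} = -64$ ($M{\left(r \right)} = 5 - 69 = -64$)
$M{\left(-176 \right)} - 46134 = -64 - 46134 = -46198$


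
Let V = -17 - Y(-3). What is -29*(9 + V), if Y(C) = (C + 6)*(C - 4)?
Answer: -377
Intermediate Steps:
Y(C) = (-4 + C)*(6 + C) (Y(C) = (6 + C)*(-4 + C) = (-4 + C)*(6 + C))
V = 4 (V = -17 - (-24 + (-3)**2 + 2*(-3)) = -17 - (-24 + 9 - 6) = -17 - 1*(-21) = -17 + 21 = 4)
-29*(9 + V) = -29*(9 + 4) = -29*13 = -377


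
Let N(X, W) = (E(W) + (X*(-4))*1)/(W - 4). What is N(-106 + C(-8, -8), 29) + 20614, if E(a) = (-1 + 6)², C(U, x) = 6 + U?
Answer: 515807/25 ≈ 20632.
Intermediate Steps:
E(a) = 25 (E(a) = 5² = 25)
N(X, W) = (25 - 4*X)/(-4 + W) (N(X, W) = (25 + (X*(-4))*1)/(W - 4) = (25 - 4*X*1)/(-4 + W) = (25 - 4*X)/(-4 + W))
N(-106 + C(-8, -8), 29) + 20614 = (25 - 4*(-106 + (6 - 8)))/(-4 + 29) + 20614 = (25 - 4*(-106 - 2))/25 + 20614 = (25 - 4*(-108))/25 + 20614 = (25 + 432)/25 + 20614 = (1/25)*457 + 20614 = 457/25 + 20614 = 515807/25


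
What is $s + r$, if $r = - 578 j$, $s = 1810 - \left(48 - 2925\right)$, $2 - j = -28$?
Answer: $-12653$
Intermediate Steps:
$j = 30$ ($j = 2 - -28 = 2 + 28 = 30$)
$s = 4687$ ($s = 1810 - \left(48 - 2925\right) = 1810 - -2877 = 1810 + 2877 = 4687$)
$r = -17340$ ($r = \left(-578\right) 30 = -17340$)
$s + r = 4687 - 17340 = -12653$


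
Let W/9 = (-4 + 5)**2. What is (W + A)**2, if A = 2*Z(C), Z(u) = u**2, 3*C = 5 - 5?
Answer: 81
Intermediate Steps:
C = 0 (C = (5 - 5)/3 = (1/3)*0 = 0)
W = 9 (W = 9*(-4 + 5)**2 = 9*1**2 = 9*1 = 9)
A = 0 (A = 2*0**2 = 2*0 = 0)
(W + A)**2 = (9 + 0)**2 = 9**2 = 81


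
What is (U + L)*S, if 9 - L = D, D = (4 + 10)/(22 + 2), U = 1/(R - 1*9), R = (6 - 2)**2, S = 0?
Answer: 0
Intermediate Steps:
R = 16 (R = 4**2 = 16)
U = 1/7 (U = 1/(16 - 1*9) = 1/(16 - 9) = 1/7 ≈ 0.14286)
D = 7/12 (D = 14/24 = 14*(1/24) = 7/12 ≈ 0.58333)
L = 101/12 (L = 9 - 1*7/12 = 9 - 7/12 = 101/12 ≈ 8.4167)
(U + L)*S = (1/7 + 101/12)*0 = (719/84)*0 = 0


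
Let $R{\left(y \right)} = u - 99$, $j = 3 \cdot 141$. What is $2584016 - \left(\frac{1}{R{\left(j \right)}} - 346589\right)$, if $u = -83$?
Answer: $\frac{533370111}{182} \approx 2.9306 \cdot 10^{6}$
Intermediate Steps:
$j = 423$
$R{\left(y \right)} = -182$ ($R{\left(y \right)} = -83 - 99 = -182$)
$2584016 - \left(\frac{1}{R{\left(j \right)}} - 346589\right) = 2584016 - \left(\frac{1}{-182} - 346589\right) = 2584016 - \left(- \frac{1}{182} - 346589\right) = 2584016 - - \frac{63079199}{182} = 2584016 + \frac{63079199}{182} = \frac{533370111}{182}$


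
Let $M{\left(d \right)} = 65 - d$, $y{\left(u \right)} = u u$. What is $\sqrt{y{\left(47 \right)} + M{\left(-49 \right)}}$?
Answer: $\sqrt{2323} \approx 48.198$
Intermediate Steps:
$y{\left(u \right)} = u^{2}$
$\sqrt{y{\left(47 \right)} + M{\left(-49 \right)}} = \sqrt{47^{2} + \left(65 - -49\right)} = \sqrt{2209 + \left(65 + 49\right)} = \sqrt{2209 + 114} = \sqrt{2323}$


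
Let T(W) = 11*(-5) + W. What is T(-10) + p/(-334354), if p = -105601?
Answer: -21627409/334354 ≈ -64.684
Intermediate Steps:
T(W) = -55 + W
T(-10) + p/(-334354) = (-55 - 10) - 105601/(-334354) = -65 - 105601*(-1/334354) = -65 + 105601/334354 = -21627409/334354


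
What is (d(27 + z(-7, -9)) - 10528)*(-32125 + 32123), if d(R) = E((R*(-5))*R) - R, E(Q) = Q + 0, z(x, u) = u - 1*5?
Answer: 22772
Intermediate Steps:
z(x, u) = -5 + u (z(x, u) = u - 5 = -5 + u)
E(Q) = Q
d(R) = -R - 5*R**2 (d(R) = (R*(-5))*R - R = (-5*R)*R - R = -5*R**2 - R = -R - 5*R**2)
(d(27 + z(-7, -9)) - 10528)*(-32125 + 32123) = ((27 + (-5 - 9))*(-1 - 5*(27 + (-5 - 9))) - 10528)*(-32125 + 32123) = ((27 - 14)*(-1 - 5*(27 - 14)) - 10528)*(-2) = (13*(-1 - 5*13) - 10528)*(-2) = (13*(-1 - 65) - 10528)*(-2) = (13*(-66) - 10528)*(-2) = (-858 - 10528)*(-2) = -11386*(-2) = 22772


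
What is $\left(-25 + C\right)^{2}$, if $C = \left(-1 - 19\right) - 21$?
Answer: $4356$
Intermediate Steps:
$C = -41$ ($C = -20 - 21 = -41$)
$\left(-25 + C\right)^{2} = \left(-25 - 41\right)^{2} = \left(-66\right)^{2} = 4356$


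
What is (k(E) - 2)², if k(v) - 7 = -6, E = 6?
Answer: 1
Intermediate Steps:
k(v) = 1 (k(v) = 7 - 6 = 1)
(k(E) - 2)² = (1 - 2)² = (-1)² = 1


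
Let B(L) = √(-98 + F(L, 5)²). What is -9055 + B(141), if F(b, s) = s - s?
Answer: -9055 + 7*I*√2 ≈ -9055.0 + 9.8995*I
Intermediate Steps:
F(b, s) = 0
B(L) = 7*I*√2 (B(L) = √(-98 + 0²) = √(-98 + 0) = √(-98) = 7*I*√2)
-9055 + B(141) = -9055 + 7*I*√2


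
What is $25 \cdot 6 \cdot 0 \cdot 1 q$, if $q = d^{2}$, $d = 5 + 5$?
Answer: $0$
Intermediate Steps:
$d = 10$
$q = 100$ ($q = 10^{2} = 100$)
$25 \cdot 6 \cdot 0 \cdot 1 q = 25 \cdot 6 \cdot 0 \cdot 1 \cdot 100 = 25 \cdot 0 \cdot 1 \cdot 100 = 25 \cdot 0 \cdot 100 = 0 \cdot 100 = 0$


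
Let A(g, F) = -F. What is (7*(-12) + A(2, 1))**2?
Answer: 7225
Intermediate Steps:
(7*(-12) + A(2, 1))**2 = (7*(-12) - 1*1)**2 = (-84 - 1)**2 = (-85)**2 = 7225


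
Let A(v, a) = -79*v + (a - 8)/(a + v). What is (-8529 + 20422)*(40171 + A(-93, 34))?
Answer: 33342453648/59 ≈ 5.6513e+8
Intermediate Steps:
A(v, a) = -79*v + (-8 + a)/(a + v)
(-8529 + 20422)*(40171 + A(-93, 34)) = (-8529 + 20422)*(40171 + (-8 + 34 - 79*(-93)**2 - 79*34*(-93))/(34 - 93)) = 11893*(40171 + (-8 + 34 - 79*8649 + 249798)/(-59)) = 11893*(40171 - (-8 + 34 - 683271 + 249798)/59) = 11893*(40171 - 1/59*(-433447)) = 11893*(40171 + 433447/59) = 11893*(2803536/59) = 33342453648/59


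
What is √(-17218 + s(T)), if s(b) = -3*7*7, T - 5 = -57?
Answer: I*√17365 ≈ 131.78*I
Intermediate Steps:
T = -52 (T = 5 - 57 = -52)
s(b) = -147 (s(b) = -21*7 = -147)
√(-17218 + s(T)) = √(-17218 - 147) = √(-17365) = I*√17365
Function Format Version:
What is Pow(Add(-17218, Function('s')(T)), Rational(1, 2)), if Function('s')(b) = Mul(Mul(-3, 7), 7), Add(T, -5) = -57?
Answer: Mul(I, Pow(17365, Rational(1, 2))) ≈ Mul(131.78, I)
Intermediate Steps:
T = -52 (T = Add(5, -57) = -52)
Function('s')(b) = -147 (Function('s')(b) = Mul(-21, 7) = -147)
Pow(Add(-17218, Function('s')(T)), Rational(1, 2)) = Pow(Add(-17218, -147), Rational(1, 2)) = Pow(-17365, Rational(1, 2)) = Mul(I, Pow(17365, Rational(1, 2)))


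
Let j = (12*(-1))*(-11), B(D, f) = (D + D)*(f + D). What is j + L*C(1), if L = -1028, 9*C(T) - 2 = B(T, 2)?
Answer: -7036/9 ≈ -781.78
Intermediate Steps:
B(D, f) = 2*D*(D + f) (B(D, f) = (2*D)*(D + f) = 2*D*(D + f))
C(T) = 2/9 + 2*T*(2 + T)/9 (C(T) = 2/9 + (2*T*(T + 2))/9 = 2/9 + (2*T*(2 + T))/9 = 2/9 + 2*T*(2 + T)/9)
j = 132 (j = -12*(-11) = 132)
j + L*C(1) = 132 - 1028*(2/9 + (2/9)*1*(2 + 1)) = 132 - 1028*(2/9 + (2/9)*1*3) = 132 - 1028*(2/9 + ⅔) = 132 - 1028*8/9 = 132 - 8224/9 = -7036/9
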